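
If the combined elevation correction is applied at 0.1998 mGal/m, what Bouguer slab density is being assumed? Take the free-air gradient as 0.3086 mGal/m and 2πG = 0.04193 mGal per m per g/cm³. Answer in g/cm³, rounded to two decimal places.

2.59

0.1998 = 0.3086 − 0.04193 × ρ
ρ = (0.3086 − 0.1998) / 0.04193 = 2.59 g/cm³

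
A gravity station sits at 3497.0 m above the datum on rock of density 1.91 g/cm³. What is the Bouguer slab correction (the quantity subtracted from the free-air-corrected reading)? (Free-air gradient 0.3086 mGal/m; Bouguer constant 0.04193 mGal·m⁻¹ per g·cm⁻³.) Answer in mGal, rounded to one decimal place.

280.1

Bouguer slab correction = 0.04193 × 1.91 × 3497.0 = 280.1 mGal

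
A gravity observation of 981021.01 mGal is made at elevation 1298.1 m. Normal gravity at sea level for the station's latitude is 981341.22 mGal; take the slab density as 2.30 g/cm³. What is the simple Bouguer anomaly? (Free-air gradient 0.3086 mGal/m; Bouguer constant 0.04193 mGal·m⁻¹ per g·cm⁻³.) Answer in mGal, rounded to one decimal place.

-44.8

Free-air correction = 0.3086 × 1298.1 = 400.59 mGal
Free-air anomaly = 981021.01 − 981341.22 + (400.59) = 80.38 mGal
Bouguer slab correction = 0.04193 × 2.30 × 1298.1 = 125.19 mGal
Simple Bouguer anomaly = 80.38 − (125.19) = -44.81 mGal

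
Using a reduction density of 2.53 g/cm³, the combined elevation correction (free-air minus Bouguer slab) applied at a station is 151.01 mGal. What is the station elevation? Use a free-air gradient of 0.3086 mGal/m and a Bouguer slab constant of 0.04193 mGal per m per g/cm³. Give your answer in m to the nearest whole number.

Combined gradient = 0.3086 − 0.04193 × 2.53 = 0.2025171 mGal/m
h = 151.01 / 0.2025171 = 745.67 m

746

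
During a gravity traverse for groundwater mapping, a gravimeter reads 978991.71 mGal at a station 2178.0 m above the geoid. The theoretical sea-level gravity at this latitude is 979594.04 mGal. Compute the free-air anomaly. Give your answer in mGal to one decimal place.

Free-air correction = 0.3086 × 2178.0 = 672.13 mGal
Free-air anomaly = 978991.71 − 979594.04 + (672.13) = 69.80 mGal

69.8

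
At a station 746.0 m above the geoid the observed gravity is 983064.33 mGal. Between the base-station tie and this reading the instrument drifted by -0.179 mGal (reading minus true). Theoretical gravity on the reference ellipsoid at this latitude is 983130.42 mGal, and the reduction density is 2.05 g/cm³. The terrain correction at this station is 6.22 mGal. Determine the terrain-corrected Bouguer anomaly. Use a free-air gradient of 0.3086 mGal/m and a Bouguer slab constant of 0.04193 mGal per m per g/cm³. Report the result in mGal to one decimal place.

106.4

Drift-corrected reading = 983064.33 − (-0.179) = 983064.509 mGal
Free-air correction = 0.3086 × 746.0 = 230.22 mGal
Free-air anomaly = 983064.509 − 983130.42 + (230.22) = 164.309 mGal
Bouguer slab correction = 0.04193 × 2.05 × 746.0 = 64.12 mGal
Simple Bouguer anomaly = 164.309 − (64.12) = 100.189 mGal
Complete Bouguer anomaly = 100.189 + 6.22 = 106.409 mGal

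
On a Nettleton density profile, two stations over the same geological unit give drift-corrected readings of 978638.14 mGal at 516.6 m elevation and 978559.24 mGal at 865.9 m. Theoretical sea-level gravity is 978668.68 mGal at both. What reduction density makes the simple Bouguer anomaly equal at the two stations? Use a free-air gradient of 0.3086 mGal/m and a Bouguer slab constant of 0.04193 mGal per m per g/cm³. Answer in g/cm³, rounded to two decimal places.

Δg_obs = 978559.24 − 978638.14 = -78.90 mGal over Δh = 865.9 − 516.6 = 349.3 m
Equal Bouguer anomalies ⇒ Δg_obs + (0.3086 − 0.04193ρ)·Δh = 0
0.3086 − 0.04193ρ = −Δg_obs/Δh = 0.22588
ρ = (0.3086 − 0.22588) / 0.04193 = 1.97 g/cm³

1.97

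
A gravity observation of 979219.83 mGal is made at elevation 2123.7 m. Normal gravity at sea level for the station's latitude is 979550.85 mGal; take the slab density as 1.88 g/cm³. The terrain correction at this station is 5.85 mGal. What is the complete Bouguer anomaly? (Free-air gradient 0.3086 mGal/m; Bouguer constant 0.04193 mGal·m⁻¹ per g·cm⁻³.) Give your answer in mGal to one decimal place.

162.8

Free-air correction = 0.3086 × 2123.7 = 655.37 mGal
Free-air anomaly = 979219.83 − 979550.85 + (655.37) = 324.35 mGal
Bouguer slab correction = 0.04193 × 1.88 × 2123.7 = 167.41 mGal
Simple Bouguer anomaly = 324.35 − (167.41) = 156.94 mGal
Complete Bouguer anomaly = 156.94 + 5.85 = 162.79 mGal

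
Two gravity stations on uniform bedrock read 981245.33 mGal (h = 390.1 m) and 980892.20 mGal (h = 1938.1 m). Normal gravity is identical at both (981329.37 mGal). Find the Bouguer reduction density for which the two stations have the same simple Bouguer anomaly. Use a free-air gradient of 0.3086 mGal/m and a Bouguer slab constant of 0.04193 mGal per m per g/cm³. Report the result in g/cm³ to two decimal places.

Δg_obs = 980892.20 − 981245.33 = -353.13 mGal over Δh = 1938.1 − 390.1 = 1548.0 m
Equal Bouguer anomalies ⇒ Δg_obs + (0.3086 − 0.04193ρ)·Δh = 0
0.3086 − 0.04193ρ = −Δg_obs/Δh = 0.22812
ρ = (0.3086 − 0.22812) / 0.04193 = 1.92 g/cm³

1.92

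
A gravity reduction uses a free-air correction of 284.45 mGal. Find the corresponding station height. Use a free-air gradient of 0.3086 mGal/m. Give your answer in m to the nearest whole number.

922

h = 284.45 / 0.3086 = 921.74 m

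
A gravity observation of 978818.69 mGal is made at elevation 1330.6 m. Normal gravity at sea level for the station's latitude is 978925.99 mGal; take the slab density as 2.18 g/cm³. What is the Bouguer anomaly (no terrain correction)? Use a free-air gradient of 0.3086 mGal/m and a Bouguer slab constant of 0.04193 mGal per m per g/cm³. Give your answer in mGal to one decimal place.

181.7

Free-air correction = 0.3086 × 1330.6 = 410.62 mGal
Free-air anomaly = 978818.69 − 978925.99 + (410.62) = 303.32 mGal
Bouguer slab correction = 0.04193 × 2.18 × 1330.6 = 121.63 mGal
Simple Bouguer anomaly = 303.32 − (121.63) = 181.69 mGal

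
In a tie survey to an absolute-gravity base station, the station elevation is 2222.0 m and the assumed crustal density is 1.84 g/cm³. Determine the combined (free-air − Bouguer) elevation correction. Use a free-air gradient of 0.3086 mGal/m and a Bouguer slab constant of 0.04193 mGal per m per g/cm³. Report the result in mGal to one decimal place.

Combined gradient = 0.3086 − 0.04193 × 1.84 = 0.2314488 mGal/m
Combined elevation correction = 0.2314488 × 2222.0 = 514.3 mGal

514.3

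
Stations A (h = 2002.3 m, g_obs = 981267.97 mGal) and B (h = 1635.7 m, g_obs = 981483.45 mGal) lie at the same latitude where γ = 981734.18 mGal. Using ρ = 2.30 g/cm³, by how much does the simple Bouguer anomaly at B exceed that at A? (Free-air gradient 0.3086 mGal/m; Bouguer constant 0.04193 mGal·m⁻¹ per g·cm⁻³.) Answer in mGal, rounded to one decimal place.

137.7

Δg_SB(A) = 981267.97 − 981734.18 + 0.3086×2002.3 − 0.04193×2.30×2002.3 = -41.40 mGal
Δg_SB(B) = 981483.45 − 981734.18 + 0.3086×1635.7 − 0.04193×2.30×1635.7 = 96.30 mGal
Difference = 96.30 − (-41.40) = 137.70 mGal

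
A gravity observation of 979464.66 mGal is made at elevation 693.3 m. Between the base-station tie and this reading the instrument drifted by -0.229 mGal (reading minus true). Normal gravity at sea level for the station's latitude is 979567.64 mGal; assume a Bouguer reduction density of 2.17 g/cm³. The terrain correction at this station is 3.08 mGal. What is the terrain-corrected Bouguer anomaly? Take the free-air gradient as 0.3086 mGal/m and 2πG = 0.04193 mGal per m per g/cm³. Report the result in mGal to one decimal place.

51.2

Drift-corrected reading = 979464.66 − (-0.229) = 979464.889 mGal
Free-air correction = 0.3086 × 693.3 = 213.95 mGal
Free-air anomaly = 979464.889 − 979567.64 + (213.95) = 111.199 mGal
Bouguer slab correction = 0.04193 × 2.17 × 693.3 = 63.08 mGal
Simple Bouguer anomaly = 111.199 − (63.08) = 48.119 mGal
Complete Bouguer anomaly = 48.119 + 3.08 = 51.199 mGal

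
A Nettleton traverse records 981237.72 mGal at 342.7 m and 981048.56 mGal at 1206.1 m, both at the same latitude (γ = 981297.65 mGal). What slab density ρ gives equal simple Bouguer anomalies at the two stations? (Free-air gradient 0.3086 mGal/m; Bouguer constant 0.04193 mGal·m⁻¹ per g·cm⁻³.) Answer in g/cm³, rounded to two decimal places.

2.13

Δg_obs = 981048.56 − 981237.72 = -189.16 mGal over Δh = 1206.1 − 342.7 = 863.4 m
Equal Bouguer anomalies ⇒ Δg_obs + (0.3086 − 0.04193ρ)·Δh = 0
0.3086 − 0.04193ρ = −Δg_obs/Δh = 0.21909
ρ = (0.3086 − 0.21909) / 0.04193 = 2.13 g/cm³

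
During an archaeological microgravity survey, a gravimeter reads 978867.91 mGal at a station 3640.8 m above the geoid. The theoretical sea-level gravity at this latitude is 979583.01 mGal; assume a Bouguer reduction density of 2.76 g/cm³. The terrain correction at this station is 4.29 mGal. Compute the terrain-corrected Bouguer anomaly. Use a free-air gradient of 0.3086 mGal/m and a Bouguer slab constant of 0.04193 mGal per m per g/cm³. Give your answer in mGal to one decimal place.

-8.6

Free-air correction = 0.3086 × 3640.8 = 1123.55 mGal
Free-air anomaly = 978867.91 − 979583.01 + (1123.55) = 408.45 mGal
Bouguer slab correction = 0.04193 × 2.76 × 3640.8 = 421.34 mGal
Simple Bouguer anomaly = 408.45 − (421.34) = -12.89 mGal
Complete Bouguer anomaly = -12.89 + 4.29 = -8.60 mGal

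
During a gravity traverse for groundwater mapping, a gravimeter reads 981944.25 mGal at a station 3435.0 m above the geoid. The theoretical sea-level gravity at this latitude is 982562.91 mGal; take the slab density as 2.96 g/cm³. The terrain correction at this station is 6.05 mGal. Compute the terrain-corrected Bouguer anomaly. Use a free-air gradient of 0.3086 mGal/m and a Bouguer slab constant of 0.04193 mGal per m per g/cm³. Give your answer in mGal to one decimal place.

Free-air correction = 0.3086 × 3435.0 = 1060.04 mGal
Free-air anomaly = 981944.25 − 982562.91 + (1060.04) = 441.38 mGal
Bouguer slab correction = 0.04193 × 2.96 × 3435.0 = 426.33 mGal
Simple Bouguer anomaly = 441.38 − (426.33) = 15.05 mGal
Complete Bouguer anomaly = 15.05 + 6.05 = 21.10 mGal

21.1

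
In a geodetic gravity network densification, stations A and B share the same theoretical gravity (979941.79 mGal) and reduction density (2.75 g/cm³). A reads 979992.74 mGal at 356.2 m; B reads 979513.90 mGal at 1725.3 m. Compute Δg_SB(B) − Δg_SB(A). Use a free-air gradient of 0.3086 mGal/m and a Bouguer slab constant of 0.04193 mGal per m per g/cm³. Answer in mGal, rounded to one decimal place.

-214.2

Δg_SB(A) = 979992.74 − 979941.79 + 0.3086×356.2 − 0.04193×2.75×356.2 = 119.80 mGal
Δg_SB(B) = 979513.90 − 979941.79 + 0.3086×1725.3 − 0.04193×2.75×1725.3 = -94.40 mGal
Difference = -94.40 − (119.80) = -214.20 mGal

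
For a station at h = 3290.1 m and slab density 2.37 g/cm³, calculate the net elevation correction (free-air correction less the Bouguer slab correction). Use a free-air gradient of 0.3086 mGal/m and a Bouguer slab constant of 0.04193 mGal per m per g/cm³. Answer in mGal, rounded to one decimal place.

Combined gradient = 0.3086 − 0.04193 × 2.37 = 0.2092259 mGal/m
Combined elevation correction = 0.2092259 × 3290.1 = 688.4 mGal

688.4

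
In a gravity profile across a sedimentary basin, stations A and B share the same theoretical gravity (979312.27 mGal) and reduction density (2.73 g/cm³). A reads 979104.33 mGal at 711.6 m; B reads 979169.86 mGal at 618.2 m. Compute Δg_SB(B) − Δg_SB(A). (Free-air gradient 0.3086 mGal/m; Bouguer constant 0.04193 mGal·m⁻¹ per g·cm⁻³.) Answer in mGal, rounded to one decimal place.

47.4

Δg_SB(A) = 979104.33 − 979312.27 + 0.3086×711.6 − 0.04193×2.73×711.6 = -69.80 mGal
Δg_SB(B) = 979169.86 − 979312.27 + 0.3086×618.2 − 0.04193×2.73×618.2 = -22.40 mGal
Difference = -22.40 − (-69.80) = 47.40 mGal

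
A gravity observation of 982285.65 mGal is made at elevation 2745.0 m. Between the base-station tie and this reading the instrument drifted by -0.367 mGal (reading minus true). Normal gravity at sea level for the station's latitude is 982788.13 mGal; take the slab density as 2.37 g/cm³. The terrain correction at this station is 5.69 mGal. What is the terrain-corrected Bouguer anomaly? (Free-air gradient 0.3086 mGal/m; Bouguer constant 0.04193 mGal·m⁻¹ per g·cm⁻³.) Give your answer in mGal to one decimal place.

77.9

Drift-corrected reading = 982285.65 − (-0.367) = 982286.017 mGal
Free-air correction = 0.3086 × 2745.0 = 847.11 mGal
Free-air anomaly = 982286.017 − 982788.13 + (847.11) = 344.997 mGal
Bouguer slab correction = 0.04193 × 2.37 × 2745.0 = 272.78 mGal
Simple Bouguer anomaly = 344.997 − (272.78) = 72.217 mGal
Complete Bouguer anomaly = 72.217 + 5.69 = 77.907 mGal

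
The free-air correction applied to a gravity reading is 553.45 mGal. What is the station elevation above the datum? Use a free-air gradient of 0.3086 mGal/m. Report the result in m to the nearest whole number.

1793

h = 553.45 / 0.3086 = 1793.42 m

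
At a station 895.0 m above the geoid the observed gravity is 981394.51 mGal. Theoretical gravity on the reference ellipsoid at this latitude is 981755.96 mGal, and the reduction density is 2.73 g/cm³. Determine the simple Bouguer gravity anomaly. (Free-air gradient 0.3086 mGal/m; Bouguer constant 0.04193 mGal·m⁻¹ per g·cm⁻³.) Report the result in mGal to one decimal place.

Free-air correction = 0.3086 × 895.0 = 276.20 mGal
Free-air anomaly = 981394.51 − 981755.96 + (276.20) = -85.25 mGal
Bouguer slab correction = 0.04193 × 2.73 × 895.0 = 102.45 mGal
Simple Bouguer anomaly = -85.25 − (102.45) = -187.70 mGal

-187.7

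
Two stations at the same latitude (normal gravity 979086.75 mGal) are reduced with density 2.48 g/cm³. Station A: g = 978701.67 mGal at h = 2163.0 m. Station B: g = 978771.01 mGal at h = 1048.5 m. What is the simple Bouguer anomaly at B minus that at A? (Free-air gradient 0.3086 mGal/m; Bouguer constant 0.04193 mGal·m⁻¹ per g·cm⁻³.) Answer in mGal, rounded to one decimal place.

Δg_SB(A) = 978701.67 − 979086.75 + 0.3086×2163.0 − 0.04193×2.48×2163.0 = 57.50 mGal
Δg_SB(B) = 978771.01 − 979086.75 + 0.3086×1048.5 − 0.04193×2.48×1048.5 = -101.20 mGal
Difference = -101.20 − (57.50) = -158.70 mGal

-158.7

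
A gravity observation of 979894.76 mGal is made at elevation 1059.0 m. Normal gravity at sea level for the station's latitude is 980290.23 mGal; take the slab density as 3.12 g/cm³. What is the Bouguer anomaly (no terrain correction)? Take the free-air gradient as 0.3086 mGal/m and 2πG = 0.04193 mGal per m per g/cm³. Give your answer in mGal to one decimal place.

Free-air correction = 0.3086 × 1059.0 = 326.81 mGal
Free-air anomaly = 979894.76 − 980290.23 + (326.81) = -68.66 mGal
Bouguer slab correction = 0.04193 × 3.12 × 1059.0 = 138.54 mGal
Simple Bouguer anomaly = -68.66 − (138.54) = -207.20 mGal

-207.2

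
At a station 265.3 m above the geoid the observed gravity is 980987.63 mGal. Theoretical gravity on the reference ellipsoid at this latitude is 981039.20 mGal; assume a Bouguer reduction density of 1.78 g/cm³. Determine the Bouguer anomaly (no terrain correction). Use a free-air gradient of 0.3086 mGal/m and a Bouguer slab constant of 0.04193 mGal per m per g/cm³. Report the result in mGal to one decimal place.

Free-air correction = 0.3086 × 265.3 = 81.87 mGal
Free-air anomaly = 980987.63 − 981039.20 + (81.87) = 30.30 mGal
Bouguer slab correction = 0.04193 × 1.78 × 265.3 = 19.80 mGal
Simple Bouguer anomaly = 30.30 − (19.80) = 10.50 mGal

10.5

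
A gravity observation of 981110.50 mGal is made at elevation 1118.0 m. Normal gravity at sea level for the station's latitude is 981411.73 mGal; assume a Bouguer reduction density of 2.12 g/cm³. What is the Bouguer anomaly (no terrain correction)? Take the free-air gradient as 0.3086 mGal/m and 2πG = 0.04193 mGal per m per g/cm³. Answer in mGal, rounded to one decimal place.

Free-air correction = 0.3086 × 1118.0 = 345.01 mGal
Free-air anomaly = 981110.50 − 981411.73 + (345.01) = 43.78 mGal
Bouguer slab correction = 0.04193 × 2.12 × 1118.0 = 99.38 mGal
Simple Bouguer anomaly = 43.78 − (99.38) = -55.60 mGal

-55.6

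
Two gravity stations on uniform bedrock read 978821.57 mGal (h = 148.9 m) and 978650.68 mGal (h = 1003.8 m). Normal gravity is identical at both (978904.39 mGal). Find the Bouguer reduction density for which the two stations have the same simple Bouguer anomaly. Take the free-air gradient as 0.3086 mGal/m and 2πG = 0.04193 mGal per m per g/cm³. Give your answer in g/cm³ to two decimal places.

2.59

Δg_obs = 978650.68 − 978821.57 = -170.89 mGal over Δh = 1003.8 − 148.9 = 854.9 m
Equal Bouguer anomalies ⇒ Δg_obs + (0.3086 − 0.04193ρ)·Δh = 0
0.3086 − 0.04193ρ = −Δg_obs/Δh = 0.19989
ρ = (0.3086 − 0.19989) / 0.04193 = 2.59 g/cm³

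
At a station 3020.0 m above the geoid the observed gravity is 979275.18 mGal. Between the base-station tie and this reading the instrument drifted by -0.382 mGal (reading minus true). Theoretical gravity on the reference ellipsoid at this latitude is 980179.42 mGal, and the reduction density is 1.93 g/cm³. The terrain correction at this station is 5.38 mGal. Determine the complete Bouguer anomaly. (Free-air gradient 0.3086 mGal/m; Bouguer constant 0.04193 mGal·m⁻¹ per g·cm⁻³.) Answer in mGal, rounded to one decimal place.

Drift-corrected reading = 979275.18 − (-0.382) = 979275.562 mGal
Free-air correction = 0.3086 × 3020.0 = 931.97 mGal
Free-air anomaly = 979275.562 − 980179.42 + (931.97) = 28.112 mGal
Bouguer slab correction = 0.04193 × 1.93 × 3020.0 = 244.39 mGal
Simple Bouguer anomaly = 28.112 − (244.39) = -216.278 mGal
Complete Bouguer anomaly = -216.278 + 5.38 = -210.898 mGal

-210.9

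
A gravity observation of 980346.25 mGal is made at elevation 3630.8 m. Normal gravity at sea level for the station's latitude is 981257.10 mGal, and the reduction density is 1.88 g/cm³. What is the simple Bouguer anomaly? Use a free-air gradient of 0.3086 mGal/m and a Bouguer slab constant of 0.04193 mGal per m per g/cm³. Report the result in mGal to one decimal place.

Free-air correction = 0.3086 × 3630.8 = 1120.46 mGal
Free-air anomaly = 980346.25 − 981257.10 + (1120.46) = 209.61 mGal
Bouguer slab correction = 0.04193 × 1.88 × 3630.8 = 286.21 mGal
Simple Bouguer anomaly = 209.61 − (286.21) = -76.60 mGal

-76.6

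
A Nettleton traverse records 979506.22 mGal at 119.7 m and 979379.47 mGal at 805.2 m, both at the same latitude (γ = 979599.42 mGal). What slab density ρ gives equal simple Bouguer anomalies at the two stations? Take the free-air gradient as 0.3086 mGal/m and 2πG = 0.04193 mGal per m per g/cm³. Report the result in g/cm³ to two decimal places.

2.95

Δg_obs = 979379.47 − 979506.22 = -126.75 mGal over Δh = 805.2 − 119.7 = 685.5 m
Equal Bouguer anomalies ⇒ Δg_obs + (0.3086 − 0.04193ρ)·Δh = 0
0.3086 − 0.04193ρ = −Δg_obs/Δh = 0.18490
ρ = (0.3086 − 0.18490) / 0.04193 = 2.95 g/cm³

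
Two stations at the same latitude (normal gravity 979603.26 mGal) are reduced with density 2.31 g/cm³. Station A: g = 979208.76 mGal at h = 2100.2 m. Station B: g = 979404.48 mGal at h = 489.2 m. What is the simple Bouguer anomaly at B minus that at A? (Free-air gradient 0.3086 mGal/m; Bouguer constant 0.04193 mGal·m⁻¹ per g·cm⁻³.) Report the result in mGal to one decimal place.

-145.4

Δg_SB(A) = 979208.76 − 979603.26 + 0.3086×2100.2 − 0.04193×2.31×2100.2 = 50.20 mGal
Δg_SB(B) = 979404.48 − 979603.26 + 0.3086×489.2 − 0.04193×2.31×489.2 = -95.20 mGal
Difference = -95.20 − (50.20) = -145.40 mGal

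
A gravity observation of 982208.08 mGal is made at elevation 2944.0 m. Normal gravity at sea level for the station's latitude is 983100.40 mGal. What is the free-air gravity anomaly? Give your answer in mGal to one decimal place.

16.2

Free-air correction = 0.3086 × 2944.0 = 908.52 mGal
Free-air anomaly = 982208.08 − 983100.40 + (908.52) = 16.20 mGal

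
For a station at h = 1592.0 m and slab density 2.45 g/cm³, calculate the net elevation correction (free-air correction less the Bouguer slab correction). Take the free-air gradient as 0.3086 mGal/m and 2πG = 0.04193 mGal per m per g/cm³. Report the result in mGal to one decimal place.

Combined gradient = 0.3086 − 0.04193 × 2.45 = 0.2058715 mGal/m
Combined elevation correction = 0.2058715 × 1592.0 = 327.7 mGal

327.7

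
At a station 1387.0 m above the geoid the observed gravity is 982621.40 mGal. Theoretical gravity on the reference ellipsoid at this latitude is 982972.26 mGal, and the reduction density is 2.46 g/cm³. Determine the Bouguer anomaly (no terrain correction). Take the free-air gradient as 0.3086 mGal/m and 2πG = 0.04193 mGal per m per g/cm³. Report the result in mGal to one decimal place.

-65.9

Free-air correction = 0.3086 × 1387.0 = 428.03 mGal
Free-air anomaly = 982621.40 − 982972.26 + (428.03) = 77.17 mGal
Bouguer slab correction = 0.04193 × 2.46 × 1387.0 = 143.07 mGal
Simple Bouguer anomaly = 77.17 − (143.07) = -65.90 mGal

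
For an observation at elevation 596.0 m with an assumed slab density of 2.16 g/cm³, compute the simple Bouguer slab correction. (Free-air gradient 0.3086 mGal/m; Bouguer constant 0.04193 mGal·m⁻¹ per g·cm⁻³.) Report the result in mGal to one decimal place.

Bouguer slab correction = 0.04193 × 2.16 × 596.0 = 54.0 mGal

54.0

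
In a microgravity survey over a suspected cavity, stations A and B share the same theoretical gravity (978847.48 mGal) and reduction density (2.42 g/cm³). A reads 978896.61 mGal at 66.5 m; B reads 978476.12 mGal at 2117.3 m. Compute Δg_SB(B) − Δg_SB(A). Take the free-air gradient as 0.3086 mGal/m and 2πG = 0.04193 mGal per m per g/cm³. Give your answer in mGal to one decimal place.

Δg_SB(A) = 978896.61 − 978847.48 + 0.3086×66.5 − 0.04193×2.42×66.5 = 62.90 mGal
Δg_SB(B) = 978476.12 − 978847.48 + 0.3086×2117.3 − 0.04193×2.42×2117.3 = 67.20 mGal
Difference = 67.20 − (62.90) = 4.30 mGal

4.3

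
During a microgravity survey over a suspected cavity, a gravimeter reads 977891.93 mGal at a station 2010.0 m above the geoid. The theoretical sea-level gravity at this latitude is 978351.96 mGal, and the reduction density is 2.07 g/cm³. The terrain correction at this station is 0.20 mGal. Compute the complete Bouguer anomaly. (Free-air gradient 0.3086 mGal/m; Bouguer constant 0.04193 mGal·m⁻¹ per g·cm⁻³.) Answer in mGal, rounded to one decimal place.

Free-air correction = 0.3086 × 2010.0 = 620.29 mGal
Free-air anomaly = 977891.93 − 978351.96 + (620.29) = 160.26 mGal
Bouguer slab correction = 0.04193 × 2.07 × 2010.0 = 174.46 mGal
Simple Bouguer anomaly = 160.26 − (174.46) = -14.20 mGal
Complete Bouguer anomaly = -14.20 + 0.20 = -14.00 mGal

-14.0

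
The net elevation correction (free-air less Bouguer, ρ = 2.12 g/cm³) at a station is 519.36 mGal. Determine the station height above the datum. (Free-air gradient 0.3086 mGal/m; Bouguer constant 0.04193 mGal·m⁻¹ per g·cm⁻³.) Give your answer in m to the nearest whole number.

Combined gradient = 0.3086 − 0.04193 × 2.12 = 0.2197084 mGal/m
h = 519.36 / 0.2197084 = 2363.86 m

2364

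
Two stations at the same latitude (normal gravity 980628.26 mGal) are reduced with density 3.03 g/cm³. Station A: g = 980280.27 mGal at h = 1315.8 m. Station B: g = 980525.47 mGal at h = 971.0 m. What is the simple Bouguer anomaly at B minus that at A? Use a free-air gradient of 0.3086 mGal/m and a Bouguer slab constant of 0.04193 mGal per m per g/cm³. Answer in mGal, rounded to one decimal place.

182.6

Δg_SB(A) = 980280.27 − 980628.26 + 0.3086×1315.8 − 0.04193×3.03×1315.8 = -109.10 mGal
Δg_SB(B) = 980525.47 − 980628.26 + 0.3086×971.0 − 0.04193×3.03×971.0 = 73.50 mGal
Difference = 73.50 − (-109.10) = 182.60 mGal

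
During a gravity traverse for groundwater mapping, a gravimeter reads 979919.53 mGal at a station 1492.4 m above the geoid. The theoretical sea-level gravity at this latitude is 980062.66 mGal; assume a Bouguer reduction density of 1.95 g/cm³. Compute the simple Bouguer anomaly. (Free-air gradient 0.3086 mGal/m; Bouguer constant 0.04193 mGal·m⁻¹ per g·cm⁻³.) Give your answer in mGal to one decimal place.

195.4

Free-air correction = 0.3086 × 1492.4 = 460.55 mGal
Free-air anomaly = 979919.53 − 980062.66 + (460.55) = 317.42 mGal
Bouguer slab correction = 0.04193 × 1.95 × 1492.4 = 122.02 mGal
Simple Bouguer anomaly = 317.42 − (122.02) = 195.40 mGal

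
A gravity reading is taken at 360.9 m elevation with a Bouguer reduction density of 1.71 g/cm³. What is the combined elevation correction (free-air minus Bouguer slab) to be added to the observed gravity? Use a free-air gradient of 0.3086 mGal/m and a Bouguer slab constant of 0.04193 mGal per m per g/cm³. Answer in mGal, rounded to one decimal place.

85.5

Combined gradient = 0.3086 − 0.04193 × 1.71 = 0.2368997 mGal/m
Combined elevation correction = 0.2368997 × 360.9 = 85.5 mGal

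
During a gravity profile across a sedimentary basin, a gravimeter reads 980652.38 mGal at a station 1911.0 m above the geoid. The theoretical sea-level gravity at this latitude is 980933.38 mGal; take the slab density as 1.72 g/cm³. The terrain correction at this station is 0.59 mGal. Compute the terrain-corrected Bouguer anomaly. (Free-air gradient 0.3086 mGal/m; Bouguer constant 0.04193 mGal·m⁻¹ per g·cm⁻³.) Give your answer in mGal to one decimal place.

171.5

Free-air correction = 0.3086 × 1911.0 = 589.73 mGal
Free-air anomaly = 980652.38 − 980933.38 + (589.73) = 308.73 mGal
Bouguer slab correction = 0.04193 × 1.72 × 1911.0 = 137.82 mGal
Simple Bouguer anomaly = 308.73 − (137.82) = 170.91 mGal
Complete Bouguer anomaly = 170.91 + 0.59 = 171.50 mGal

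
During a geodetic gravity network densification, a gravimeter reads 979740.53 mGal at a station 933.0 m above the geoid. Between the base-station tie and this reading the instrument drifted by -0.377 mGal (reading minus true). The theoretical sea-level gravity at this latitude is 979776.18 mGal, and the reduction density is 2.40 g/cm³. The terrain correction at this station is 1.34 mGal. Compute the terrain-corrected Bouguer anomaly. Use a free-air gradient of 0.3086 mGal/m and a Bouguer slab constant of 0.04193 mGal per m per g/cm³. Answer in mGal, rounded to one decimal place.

160.1

Drift-corrected reading = 979740.53 − (-0.377) = 979740.907 mGal
Free-air correction = 0.3086 × 933.0 = 287.92 mGal
Free-air anomaly = 979740.907 − 979776.18 + (287.92) = 252.647 mGal
Bouguer slab correction = 0.04193 × 2.40 × 933.0 = 93.89 mGal
Simple Bouguer anomaly = 252.647 − (93.89) = 158.757 mGal
Complete Bouguer anomaly = 158.757 + 1.34 = 160.097 mGal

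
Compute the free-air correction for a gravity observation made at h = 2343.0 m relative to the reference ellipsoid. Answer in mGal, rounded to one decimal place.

Free-air correction = 0.3086 × 2343.0 = 723.0 mGal

723.0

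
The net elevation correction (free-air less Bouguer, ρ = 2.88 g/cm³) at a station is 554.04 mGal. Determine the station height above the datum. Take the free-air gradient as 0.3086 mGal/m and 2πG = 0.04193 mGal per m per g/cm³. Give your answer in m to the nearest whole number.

2950

Combined gradient = 0.3086 − 0.04193 × 2.88 = 0.1878416 mGal/m
h = 554.04 / 0.1878416 = 2949.51 m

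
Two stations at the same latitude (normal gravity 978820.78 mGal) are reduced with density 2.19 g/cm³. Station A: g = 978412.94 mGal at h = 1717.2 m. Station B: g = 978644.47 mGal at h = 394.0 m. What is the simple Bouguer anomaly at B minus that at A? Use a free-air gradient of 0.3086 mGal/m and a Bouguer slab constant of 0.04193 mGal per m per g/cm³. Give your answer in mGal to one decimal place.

Δg_SB(A) = 978412.94 − 978820.78 + 0.3086×1717.2 − 0.04193×2.19×1717.2 = -35.60 mGal
Δg_SB(B) = 978644.47 − 978820.78 + 0.3086×394.0 − 0.04193×2.19×394.0 = -90.90 mGal
Difference = -90.90 − (-35.60) = -55.30 mGal

-55.3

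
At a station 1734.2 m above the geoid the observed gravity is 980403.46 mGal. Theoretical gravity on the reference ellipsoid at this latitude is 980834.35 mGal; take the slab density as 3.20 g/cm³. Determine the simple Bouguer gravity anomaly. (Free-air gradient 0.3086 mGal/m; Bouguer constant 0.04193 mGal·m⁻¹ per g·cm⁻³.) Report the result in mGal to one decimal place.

Free-air correction = 0.3086 × 1734.2 = 535.17 mGal
Free-air anomaly = 980403.46 − 980834.35 + (535.17) = 104.28 mGal
Bouguer slab correction = 0.04193 × 3.20 × 1734.2 = 232.69 mGal
Simple Bouguer anomaly = 104.28 − (232.69) = -128.41 mGal

-128.4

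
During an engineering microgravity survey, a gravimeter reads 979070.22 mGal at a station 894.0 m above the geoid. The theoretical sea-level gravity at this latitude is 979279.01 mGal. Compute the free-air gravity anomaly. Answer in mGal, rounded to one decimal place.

Free-air correction = 0.3086 × 894.0 = 275.89 mGal
Free-air anomaly = 979070.22 − 979279.01 + (275.89) = 67.10 mGal

67.1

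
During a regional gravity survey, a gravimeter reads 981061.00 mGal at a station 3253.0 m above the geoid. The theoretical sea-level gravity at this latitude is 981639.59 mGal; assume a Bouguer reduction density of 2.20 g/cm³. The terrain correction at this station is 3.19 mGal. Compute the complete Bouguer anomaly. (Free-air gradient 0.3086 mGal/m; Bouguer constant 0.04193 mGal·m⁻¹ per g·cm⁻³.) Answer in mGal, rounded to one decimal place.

128.4

Free-air correction = 0.3086 × 3253.0 = 1003.88 mGal
Free-air anomaly = 981061.00 − 981639.59 + (1003.88) = 425.29 mGal
Bouguer slab correction = 0.04193 × 2.20 × 3253.0 = 300.08 mGal
Simple Bouguer anomaly = 425.29 − (300.08) = 125.21 mGal
Complete Bouguer anomaly = 125.21 + 3.19 = 128.40 mGal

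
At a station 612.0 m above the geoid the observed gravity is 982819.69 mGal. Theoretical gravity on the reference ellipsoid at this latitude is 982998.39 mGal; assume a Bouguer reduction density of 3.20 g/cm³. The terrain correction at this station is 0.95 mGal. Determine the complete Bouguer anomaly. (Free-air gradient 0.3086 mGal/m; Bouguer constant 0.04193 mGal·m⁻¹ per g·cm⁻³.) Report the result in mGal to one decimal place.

-71.0

Free-air correction = 0.3086 × 612.0 = 188.86 mGal
Free-air anomaly = 982819.69 − 982998.39 + (188.86) = 10.16 mGal
Bouguer slab correction = 0.04193 × 3.20 × 612.0 = 82.12 mGal
Simple Bouguer anomaly = 10.16 − (82.12) = -71.96 mGal
Complete Bouguer anomaly = -71.96 + 0.95 = -71.01 mGal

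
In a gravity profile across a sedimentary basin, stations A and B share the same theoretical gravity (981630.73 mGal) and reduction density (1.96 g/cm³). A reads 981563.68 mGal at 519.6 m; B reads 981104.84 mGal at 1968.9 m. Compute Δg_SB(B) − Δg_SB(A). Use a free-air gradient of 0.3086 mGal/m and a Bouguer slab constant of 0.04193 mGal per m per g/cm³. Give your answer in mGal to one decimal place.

-130.7

Δg_SB(A) = 981563.68 − 981630.73 + 0.3086×519.6 − 0.04193×1.96×519.6 = 50.60 mGal
Δg_SB(B) = 981104.84 − 981630.73 + 0.3086×1968.9 − 0.04193×1.96×1968.9 = -80.10 mGal
Difference = -80.10 − (50.60) = -130.70 mGal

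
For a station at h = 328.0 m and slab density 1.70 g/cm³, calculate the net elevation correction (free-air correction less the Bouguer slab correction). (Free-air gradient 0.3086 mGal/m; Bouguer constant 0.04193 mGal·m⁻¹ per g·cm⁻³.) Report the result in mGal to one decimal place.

77.8

Combined gradient = 0.3086 − 0.04193 × 1.70 = 0.2373190 mGal/m
Combined elevation correction = 0.2373190 × 328.0 = 77.8 mGal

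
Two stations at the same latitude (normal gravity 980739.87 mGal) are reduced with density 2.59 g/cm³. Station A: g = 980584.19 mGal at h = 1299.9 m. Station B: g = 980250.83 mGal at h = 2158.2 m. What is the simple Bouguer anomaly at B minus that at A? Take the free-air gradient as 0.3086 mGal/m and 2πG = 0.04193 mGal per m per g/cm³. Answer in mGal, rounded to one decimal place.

Δg_SB(A) = 980584.19 − 980739.87 + 0.3086×1299.9 − 0.04193×2.59×1299.9 = 104.30 mGal
Δg_SB(B) = 980250.83 − 980739.87 + 0.3086×2158.2 − 0.04193×2.59×2158.2 = -57.40 mGal
Difference = -57.40 − (104.30) = -161.70 mGal

-161.7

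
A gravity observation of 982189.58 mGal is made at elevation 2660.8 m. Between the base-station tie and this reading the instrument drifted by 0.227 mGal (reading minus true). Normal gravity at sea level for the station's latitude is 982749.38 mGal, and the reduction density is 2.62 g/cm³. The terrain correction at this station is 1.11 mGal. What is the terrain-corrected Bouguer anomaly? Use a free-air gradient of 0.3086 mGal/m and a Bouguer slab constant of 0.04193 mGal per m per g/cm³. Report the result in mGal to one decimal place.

Drift-corrected reading = 982189.58 − (0.227) = 982189.353 mGal
Free-air correction = 0.3086 × 2660.8 = 821.12 mGal
Free-air anomaly = 982189.353 − 982749.38 + (821.12) = 261.093 mGal
Bouguer slab correction = 0.04193 × 2.62 × 2660.8 = 292.31 mGal
Simple Bouguer anomaly = 261.093 − (292.31) = -31.217 mGal
Complete Bouguer anomaly = -31.217 + 1.11 = -30.107 mGal

-30.1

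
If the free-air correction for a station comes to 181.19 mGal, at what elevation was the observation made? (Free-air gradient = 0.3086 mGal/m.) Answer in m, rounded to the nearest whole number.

587

h = 181.19 / 0.3086 = 587.14 m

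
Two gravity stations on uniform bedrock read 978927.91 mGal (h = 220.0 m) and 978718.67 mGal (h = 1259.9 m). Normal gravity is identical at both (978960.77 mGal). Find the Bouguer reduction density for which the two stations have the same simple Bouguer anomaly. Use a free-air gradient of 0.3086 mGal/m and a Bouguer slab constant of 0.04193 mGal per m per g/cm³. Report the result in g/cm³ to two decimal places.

Δg_obs = 978718.67 − 978927.91 = -209.24 mGal over Δh = 1259.9 − 220.0 = 1039.9 m
Equal Bouguer anomalies ⇒ Δg_obs + (0.3086 − 0.04193ρ)·Δh = 0
0.3086 − 0.04193ρ = −Δg_obs/Δh = 0.20121
ρ = (0.3086 − 0.20121) / 0.04193 = 2.56 g/cm³

2.56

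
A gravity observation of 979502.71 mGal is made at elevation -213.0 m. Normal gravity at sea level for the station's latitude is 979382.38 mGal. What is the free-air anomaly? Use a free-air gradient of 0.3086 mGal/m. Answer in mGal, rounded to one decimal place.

Free-air correction = 0.3086 × -213.0 = -65.73 mGal
Free-air anomaly = 979502.71 − 979382.38 + (-65.73) = 54.60 mGal

54.6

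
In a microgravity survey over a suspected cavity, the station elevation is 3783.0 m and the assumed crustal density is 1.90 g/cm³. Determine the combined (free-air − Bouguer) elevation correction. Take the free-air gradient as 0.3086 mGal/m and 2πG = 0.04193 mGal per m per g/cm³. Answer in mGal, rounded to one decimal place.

Combined gradient = 0.3086 − 0.04193 × 1.90 = 0.2289330 mGal/m
Combined elevation correction = 0.2289330 × 3783.0 = 866.1 mGal

866.1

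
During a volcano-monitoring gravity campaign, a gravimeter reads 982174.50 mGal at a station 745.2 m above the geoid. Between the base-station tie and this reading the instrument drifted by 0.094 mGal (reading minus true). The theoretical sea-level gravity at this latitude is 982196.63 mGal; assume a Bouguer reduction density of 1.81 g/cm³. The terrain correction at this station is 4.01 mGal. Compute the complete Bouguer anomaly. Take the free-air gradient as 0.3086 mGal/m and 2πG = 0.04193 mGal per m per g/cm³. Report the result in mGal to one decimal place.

155.2

Drift-corrected reading = 982174.50 − (0.094) = 982174.406 mGal
Free-air correction = 0.3086 × 745.2 = 229.97 mGal
Free-air anomaly = 982174.406 − 982196.63 + (229.97) = 207.746 mGal
Bouguer slab correction = 0.04193 × 1.81 × 745.2 = 56.56 mGal
Simple Bouguer anomaly = 207.746 − (56.56) = 151.186 mGal
Complete Bouguer anomaly = 151.186 + 4.01 = 155.196 mGal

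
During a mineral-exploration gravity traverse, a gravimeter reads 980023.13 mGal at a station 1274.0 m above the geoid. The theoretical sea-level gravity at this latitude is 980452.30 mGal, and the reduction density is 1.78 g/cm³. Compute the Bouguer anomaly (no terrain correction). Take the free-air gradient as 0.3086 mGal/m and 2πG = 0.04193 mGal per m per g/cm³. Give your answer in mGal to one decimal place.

Free-air correction = 0.3086 × 1274.0 = 393.16 mGal
Free-air anomaly = 980023.13 − 980452.30 + (393.16) = -36.01 mGal
Bouguer slab correction = 0.04193 × 1.78 × 1274.0 = 95.09 mGal
Simple Bouguer anomaly = -36.01 − (95.09) = -131.10 mGal

-131.1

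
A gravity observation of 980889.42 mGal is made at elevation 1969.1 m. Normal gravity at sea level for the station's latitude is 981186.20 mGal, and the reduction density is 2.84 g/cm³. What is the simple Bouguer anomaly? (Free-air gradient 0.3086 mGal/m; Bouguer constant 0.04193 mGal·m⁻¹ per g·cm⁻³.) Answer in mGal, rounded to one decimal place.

76.4

Free-air correction = 0.3086 × 1969.1 = 607.66 mGal
Free-air anomaly = 980889.42 − 981186.20 + (607.66) = 310.88 mGal
Bouguer slab correction = 0.04193 × 2.84 × 1969.1 = 234.48 mGal
Simple Bouguer anomaly = 310.88 − (234.48) = 76.40 mGal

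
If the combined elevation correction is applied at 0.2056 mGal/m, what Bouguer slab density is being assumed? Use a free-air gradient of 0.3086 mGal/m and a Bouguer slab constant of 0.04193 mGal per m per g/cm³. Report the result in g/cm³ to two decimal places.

0.2056 = 0.3086 − 0.04193 × ρ
ρ = (0.3086 − 0.2056) / 0.04193 = 2.46 g/cm³

2.46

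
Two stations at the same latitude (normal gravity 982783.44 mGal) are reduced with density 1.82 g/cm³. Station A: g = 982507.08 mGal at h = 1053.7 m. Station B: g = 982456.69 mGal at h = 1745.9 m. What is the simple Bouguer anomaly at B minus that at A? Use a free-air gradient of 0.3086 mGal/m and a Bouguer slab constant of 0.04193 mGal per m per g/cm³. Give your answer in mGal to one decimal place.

110.4

Δg_SB(A) = 982507.08 − 982783.44 + 0.3086×1053.7 − 0.04193×1.82×1053.7 = -31.60 mGal
Δg_SB(B) = 982456.69 − 982783.44 + 0.3086×1745.9 − 0.04193×1.82×1745.9 = 78.80 mGal
Difference = 78.80 − (-31.60) = 110.40 mGal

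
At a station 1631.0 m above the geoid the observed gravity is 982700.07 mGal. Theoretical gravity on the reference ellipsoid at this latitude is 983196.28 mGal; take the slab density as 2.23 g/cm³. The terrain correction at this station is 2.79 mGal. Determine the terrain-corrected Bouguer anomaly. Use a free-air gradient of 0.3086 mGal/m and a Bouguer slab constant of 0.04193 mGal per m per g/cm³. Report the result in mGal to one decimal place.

Free-air correction = 0.3086 × 1631.0 = 503.33 mGal
Free-air anomaly = 982700.07 − 983196.28 + (503.33) = 7.12 mGal
Bouguer slab correction = 0.04193 × 2.23 × 1631.0 = 152.50 mGal
Simple Bouguer anomaly = 7.12 − (152.50) = -145.38 mGal
Complete Bouguer anomaly = -145.38 + 2.79 = -142.59 mGal

-142.6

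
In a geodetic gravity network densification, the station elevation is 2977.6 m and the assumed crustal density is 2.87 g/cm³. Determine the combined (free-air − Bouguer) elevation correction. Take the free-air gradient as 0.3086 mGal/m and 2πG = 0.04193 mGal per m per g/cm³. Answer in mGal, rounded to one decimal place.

Combined gradient = 0.3086 − 0.04193 × 2.87 = 0.1882609 mGal/m
Combined elevation correction = 0.1882609 × 2977.6 = 560.6 mGal

560.6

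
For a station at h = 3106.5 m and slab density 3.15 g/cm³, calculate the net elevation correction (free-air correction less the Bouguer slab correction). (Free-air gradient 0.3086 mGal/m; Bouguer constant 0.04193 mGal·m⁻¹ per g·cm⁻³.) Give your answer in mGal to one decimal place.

548.4

Combined gradient = 0.3086 − 0.04193 × 3.15 = 0.1765205 mGal/m
Combined elevation correction = 0.1765205 × 3106.5 = 548.4 mGal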